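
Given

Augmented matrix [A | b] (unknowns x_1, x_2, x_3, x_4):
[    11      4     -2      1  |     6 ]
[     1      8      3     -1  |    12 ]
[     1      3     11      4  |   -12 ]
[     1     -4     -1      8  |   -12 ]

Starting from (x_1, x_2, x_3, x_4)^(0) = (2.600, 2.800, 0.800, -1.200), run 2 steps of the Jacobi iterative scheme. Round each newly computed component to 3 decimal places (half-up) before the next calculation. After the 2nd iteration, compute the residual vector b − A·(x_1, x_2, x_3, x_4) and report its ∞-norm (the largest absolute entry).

Iteration 1:
  x_1 = (6 - (4)·2.800 - (-2)·0.800 - (1)·-1.200) / (11) = -0.218
  x_2 = (12 - (1)·2.600 - (3)·0.800 - (-1)·-1.200) / (8) = 0.725
  x_3 = (-12 - (1)·2.600 - (3)·2.800 - (4)·-1.200) / (11) = -1.655
  x_4 = (-12 - (1)·2.600 - (-4)·2.800 - (-1)·0.800) / (8) = -0.325
Iteration 2:
  x_1 = (6 - (4)·0.725 - (-2)·-1.655 - (1)·-0.325) / (11) = 0.010
  x_2 = (12 - (1)·-0.218 - (3)·-1.655 - (-1)·-0.325) / (8) = 2.107
  x_3 = (-12 - (1)·-0.218 - (3)·0.725 - (4)·-0.325) / (11) = -1.151
  x_4 = (-12 - (1)·-0.218 - (-4)·0.725 - (-1)·-1.655) / (8) = -1.317
Residual b − A·x = (-3.523, -2.730, -0.402, 5.803); ∞-norm = 5.803

5.803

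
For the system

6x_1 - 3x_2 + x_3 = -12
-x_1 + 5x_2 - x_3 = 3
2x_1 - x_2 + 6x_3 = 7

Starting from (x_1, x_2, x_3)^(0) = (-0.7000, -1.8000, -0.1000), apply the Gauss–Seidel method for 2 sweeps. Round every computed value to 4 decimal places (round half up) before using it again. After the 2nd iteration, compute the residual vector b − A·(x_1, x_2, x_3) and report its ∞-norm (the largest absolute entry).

Iteration 1:
  x_1 = (-12 - (-3)·-1.8000 - (1)·-0.1000) / (6) = -2.8833
  x_2 = (3 - (-1)·-2.8833 - (-1)·-0.1000) / (5) = 0.0033
  x_3 = (7 - (2)·-2.8833 - (-1)·0.0033) / (6) = 2.1283
Iteration 2:
  x_1 = (-12 - (-3)·0.0033 - (1)·2.1283) / (6) = -2.3531
  x_2 = (3 - (-1)·-2.3531 - (-1)·2.1283) / (5) = 0.5550
  x_3 = (7 - (2)·-2.3531 - (-1)·0.5550) / (6) = 2.0435
Residual b − A·x = (1.7401, -0.0846, 0.0002); ∞-norm = 1.7401

1.7401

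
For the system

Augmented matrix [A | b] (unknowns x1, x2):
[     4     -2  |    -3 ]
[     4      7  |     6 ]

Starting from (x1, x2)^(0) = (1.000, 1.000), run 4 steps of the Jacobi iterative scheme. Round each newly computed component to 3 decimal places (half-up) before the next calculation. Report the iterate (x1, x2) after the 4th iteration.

Iteration 1:
  x1 = (-3 - (-2)·1.000) / (4) = -0.250
  x2 = (6 - (4)·1.000) / (7) = 0.286
Iteration 2:
  x1 = (-3 - (-2)·0.286) / (4) = -0.607
  x2 = (6 - (4)·-0.250) / (7) = 1.000
Iteration 3:
  x1 = (-3 - (-2)·1.000) / (4) = -0.250
  x2 = (6 - (4)·-0.607) / (7) = 1.204
Iteration 4:
  x1 = (-3 - (-2)·1.204) / (4) = -0.148
  x2 = (6 - (4)·-0.250) / (7) = 1.000

(-0.148, 1.000)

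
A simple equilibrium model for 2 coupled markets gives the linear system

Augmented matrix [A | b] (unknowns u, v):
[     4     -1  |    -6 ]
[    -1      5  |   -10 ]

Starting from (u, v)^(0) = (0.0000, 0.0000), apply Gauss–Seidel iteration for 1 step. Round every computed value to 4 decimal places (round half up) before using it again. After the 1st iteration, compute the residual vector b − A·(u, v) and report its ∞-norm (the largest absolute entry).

Iteration 1:
  u = (-6 - (-1)·0.0000) / (4) = -1.5000
  v = (-10 - (-1)·-1.5000) / (5) = -2.3000
Residual b − A·x = (-2.3000, 0.0000); ∞-norm = 2.3000

2.3000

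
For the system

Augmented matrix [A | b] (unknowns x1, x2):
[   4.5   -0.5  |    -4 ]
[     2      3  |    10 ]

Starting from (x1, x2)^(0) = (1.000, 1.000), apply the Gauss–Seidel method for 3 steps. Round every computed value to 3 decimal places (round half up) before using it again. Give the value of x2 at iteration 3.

Iteration 1:
  x1 = (-4 - (-0.5)·1.000) / (4.5) = -0.778
  x2 = (10 - (2)·-0.778) / (3) = 3.852
Iteration 2:
  x1 = (-4 - (-0.5)·3.852) / (4.5) = -0.461
  x2 = (10 - (2)·-0.461) / (3) = 3.641
Iteration 3:
  x1 = (-4 - (-0.5)·3.641) / (4.5) = -0.484
  x2 = (10 - (2)·-0.484) / (3) = 3.656

3.656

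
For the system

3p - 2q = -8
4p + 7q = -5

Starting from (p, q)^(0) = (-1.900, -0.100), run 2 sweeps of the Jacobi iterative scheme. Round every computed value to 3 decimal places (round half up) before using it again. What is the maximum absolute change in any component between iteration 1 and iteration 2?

0.476

Iteration 1:
  p = (-8 - (-2)·-0.100) / (3) = -2.733
  q = (-5 - (4)·-1.900) / (7) = 0.371
Iteration 2:
  p = (-8 - (-2)·0.371) / (3) = -2.419
  q = (-5 - (4)·-2.733) / (7) = 0.847
Change: (0.314, 0.476) → max |·| = 0.476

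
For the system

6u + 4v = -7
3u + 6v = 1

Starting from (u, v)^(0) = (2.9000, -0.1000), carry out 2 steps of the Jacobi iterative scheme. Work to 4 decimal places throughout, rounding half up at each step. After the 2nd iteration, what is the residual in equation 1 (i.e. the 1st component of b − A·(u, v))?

Iteration 1:
  u = (-7 - (4)·-0.1000) / (6) = -1.1000
  v = (1 - (3)·2.9000) / (6) = -1.2833
Iteration 2:
  u = (-7 - (4)·-1.2833) / (6) = -0.3111
  v = (1 - (3)·-1.1000) / (6) = 0.7167
Residual b − A·x = (-8.0002, -2.3669)

-8.0002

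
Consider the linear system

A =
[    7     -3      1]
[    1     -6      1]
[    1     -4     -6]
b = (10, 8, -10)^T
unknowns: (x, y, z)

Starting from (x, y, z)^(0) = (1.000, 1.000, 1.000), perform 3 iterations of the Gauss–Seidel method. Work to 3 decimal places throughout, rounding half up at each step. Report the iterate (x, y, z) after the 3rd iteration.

Iteration 1:
  x = (10 - (-3)·1.000 - (1)·1.000) / (7) = 1.714
  y = (8 - (1)·1.714 - (1)·1.000) / (-6) = -0.881
  z = (-10 - (1)·1.714 - (-4)·-0.881) / (-6) = 2.540
Iteration 2:
  x = (10 - (-3)·-0.881 - (1)·2.540) / (7) = 0.688
  y = (8 - (1)·0.688 - (1)·2.540) / (-6) = -0.795
  z = (-10 - (1)·0.688 - (-4)·-0.795) / (-6) = 2.311
Iteration 3:
  x = (10 - (-3)·-0.795 - (1)·2.311) / (7) = 0.758
  y = (8 - (1)·0.758 - (1)·2.311) / (-6) = -0.822
  z = (-10 - (1)·0.758 - (-4)·-0.822) / (-6) = 2.341

(0.758, -0.822, 2.341)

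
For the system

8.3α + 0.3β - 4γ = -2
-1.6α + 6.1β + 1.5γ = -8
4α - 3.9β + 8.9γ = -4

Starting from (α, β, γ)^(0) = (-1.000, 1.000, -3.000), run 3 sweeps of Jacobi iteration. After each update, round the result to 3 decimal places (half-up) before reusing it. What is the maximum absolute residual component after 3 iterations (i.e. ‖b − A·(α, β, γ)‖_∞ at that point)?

Iteration 1:
  α = (-2 - (0.3)·1.000 - (-4)·-3.000) / (8.3) = -1.723
  β = (-8 - (-1.6)·-1.000 - (1.5)·-3.000) / (6.1) = -0.836
  γ = (-4 - (4)·-1.000 - (-3.9)·1.000) / (8.9) = 0.438
Iteration 2:
  α = (-2 - (0.3)·-0.836 - (-4)·0.438) / (8.3) = 0.000
  β = (-8 - (-1.6)·-1.723 - (1.5)·0.438) / (6.1) = -1.871
  γ = (-4 - (4)·-1.723 - (-3.9)·-0.836) / (8.9) = -0.041
Iteration 3:
  α = (-2 - (0.3)·-1.871 - (-4)·-0.041) / (8.3) = -0.193
  β = (-8 - (-1.6)·0.000 - (1.5)·-0.041) / (6.1) = -1.301
  γ = (-4 - (4)·0.000 - (-3.9)·-1.871) / (8.9) = -1.269
Residual b − A·x = (-5.084, 1.531, 2.992); ∞-norm = 5.084

5.084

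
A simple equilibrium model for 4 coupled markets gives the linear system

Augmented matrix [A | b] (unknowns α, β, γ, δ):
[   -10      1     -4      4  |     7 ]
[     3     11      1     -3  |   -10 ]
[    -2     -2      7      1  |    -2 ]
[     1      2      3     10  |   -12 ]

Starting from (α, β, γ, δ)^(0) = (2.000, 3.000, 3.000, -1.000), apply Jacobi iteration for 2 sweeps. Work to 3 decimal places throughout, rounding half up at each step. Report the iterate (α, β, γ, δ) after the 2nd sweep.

Iteration 1:
  α = (7 - (1)·3.000 - (-4)·3.000 - (4)·-1.000) / (-10) = -2.000
  β = (-10 - (3)·2.000 - (1)·3.000 - (-3)·-1.000) / (11) = -2.000
  γ = (-2 - (-2)·2.000 - (-2)·3.000 - (1)·-1.000) / (7) = 1.286
  δ = (-12 - (1)·2.000 - (2)·3.000 - (3)·3.000) / (10) = -2.900
Iteration 2:
  α = (7 - (1)·-2.000 - (-4)·1.286 - (4)·-2.900) / (-10) = -2.574
  β = (-10 - (3)·-2.000 - (1)·1.286 - (-3)·-2.900) / (11) = -1.271
  γ = (-2 - (-2)·-2.000 - (-2)·-2.000 - (1)·-2.900) / (7) = -1.014
  δ = (-12 - (1)·-2.000 - (2)·-2.000 - (3)·1.286) / (10) = -0.986

(-2.574, -1.271, -1.014, -0.986)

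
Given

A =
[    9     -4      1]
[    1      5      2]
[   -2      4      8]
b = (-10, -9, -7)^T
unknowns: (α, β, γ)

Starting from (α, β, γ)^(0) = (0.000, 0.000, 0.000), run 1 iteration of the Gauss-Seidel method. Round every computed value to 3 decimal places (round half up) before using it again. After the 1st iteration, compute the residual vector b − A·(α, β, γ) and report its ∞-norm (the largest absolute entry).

Iteration 1:
  α = (-10 - (-4)·0.000 - (1)·0.000) / (9) = -1.111
  β = (-9 - (1)·-1.111 - (2)·0.000) / (5) = -1.578
  γ = (-7 - (-2)·-1.111 - (4)·-1.578) / (8) = -0.364
Residual b − A·x = (-5.949, 0.729, 0.002); ∞-norm = 5.949

5.949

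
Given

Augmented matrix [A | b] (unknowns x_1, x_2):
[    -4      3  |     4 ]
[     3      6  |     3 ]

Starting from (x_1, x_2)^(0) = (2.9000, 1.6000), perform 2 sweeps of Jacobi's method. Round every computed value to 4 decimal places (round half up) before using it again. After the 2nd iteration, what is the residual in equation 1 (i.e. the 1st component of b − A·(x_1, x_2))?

-4.0500

Iteration 1:
  x_1 = (4 - (3)·1.6000) / (-4) = 0.2000
  x_2 = (3 - (3)·2.9000) / (6) = -0.9500
Iteration 2:
  x_1 = (4 - (3)·-0.9500) / (-4) = -1.7125
  x_2 = (3 - (3)·0.2000) / (6) = 0.4000
Residual b − A·x = (-4.0500, 5.7375)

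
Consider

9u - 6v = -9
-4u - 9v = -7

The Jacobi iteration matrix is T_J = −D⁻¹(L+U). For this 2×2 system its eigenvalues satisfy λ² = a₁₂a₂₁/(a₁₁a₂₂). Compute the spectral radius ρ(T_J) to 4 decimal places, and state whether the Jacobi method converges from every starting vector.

0.5443

a₁₂a₂₁/(a₁₁a₂₂) = (-6)·(-4) / ((9)·(-9)) = -0.296296
ρ = √|-0.296296| = √0.296296 = 0.5443
ρ < 1, so Jacobi converges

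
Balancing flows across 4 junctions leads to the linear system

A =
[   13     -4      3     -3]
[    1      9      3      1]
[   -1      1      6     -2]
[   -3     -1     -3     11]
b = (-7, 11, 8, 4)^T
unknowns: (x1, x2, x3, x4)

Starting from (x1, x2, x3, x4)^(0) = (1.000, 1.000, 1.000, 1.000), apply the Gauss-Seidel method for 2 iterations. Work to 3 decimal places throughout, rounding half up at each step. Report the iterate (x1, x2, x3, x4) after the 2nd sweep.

(-0.456, 0.688, 1.403, 0.684)

Iteration 1:
  x1 = (-7 - (-4)·1.000 - (3)·1.000 - (-3)·1.000) / (13) = -0.231
  x2 = (11 - (1)·-0.231 - (3)·1.000 - (1)·1.000) / (9) = 0.803
  x3 = (8 - (-1)·-0.231 - (1)·0.803 - (-2)·1.000) / (6) = 1.494
  x4 = (4 - (-3)·-0.231 - (-1)·0.803 - (-3)·1.494) / (11) = 0.781
Iteration 2:
  x1 = (-7 - (-4)·0.803 - (3)·1.494 - (-3)·0.781) / (13) = -0.456
  x2 = (11 - (1)·-0.456 - (3)·1.494 - (1)·0.781) / (9) = 0.688
  x3 = (8 - (-1)·-0.456 - (1)·0.688 - (-2)·0.781) / (6) = 1.403
  x4 = (4 - (-3)·-0.456 - (-1)·0.688 - (-3)·1.403) / (11) = 0.684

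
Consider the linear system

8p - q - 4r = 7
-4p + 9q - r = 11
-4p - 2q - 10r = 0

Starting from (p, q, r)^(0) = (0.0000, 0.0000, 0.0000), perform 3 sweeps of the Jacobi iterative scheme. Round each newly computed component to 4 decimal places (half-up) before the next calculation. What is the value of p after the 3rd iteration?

Iteration 1:
  p = (7 - (-1)·0.0000 - (-4)·0.0000) / (8) = 0.8750
  q = (11 - (-4)·0.0000 - (-1)·0.0000) / (9) = 1.2222
  r = (0 - (-4)·0.0000 - (-2)·0.0000) / (-10) = 0.0000
Iteration 2:
  p = (7 - (-1)·1.2222 - (-4)·0.0000) / (8) = 1.0278
  q = (11 - (-4)·0.8750 - (-1)·0.0000) / (9) = 1.6111
  r = (0 - (-4)·0.8750 - (-2)·1.2222) / (-10) = -0.5944
Iteration 3:
  p = (7 - (-1)·1.6111 - (-4)·-0.5944) / (8) = 0.7792
  q = (11 - (-4)·1.0278 - (-1)·-0.5944) / (9) = 1.6130
  r = (0 - (-4)·1.0278 - (-2)·1.6111) / (-10) = -0.7333

0.7792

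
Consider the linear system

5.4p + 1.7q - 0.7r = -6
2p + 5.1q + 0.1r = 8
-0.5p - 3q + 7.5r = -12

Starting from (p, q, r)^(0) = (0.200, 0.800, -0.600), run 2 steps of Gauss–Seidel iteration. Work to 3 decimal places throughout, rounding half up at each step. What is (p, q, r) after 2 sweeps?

Iteration 1:
  p = (-6 - (1.7)·0.800 - (-0.7)·-0.600) / (5.4) = -1.441
  q = (8 - (2)·-1.441 - (0.1)·-0.600) / (5.1) = 2.145
  r = (-12 - (-0.5)·-1.441 - (-3)·2.145) / (7.5) = -0.838
Iteration 2:
  p = (-6 - (1.7)·2.145 - (-0.7)·-0.838) / (5.4) = -1.895
  q = (8 - (2)·-1.895 - (0.1)·-0.838) / (5.1) = 2.328
  r = (-12 - (-0.5)·-1.895 - (-3)·2.328) / (7.5) = -0.795

(-1.895, 2.328, -0.795)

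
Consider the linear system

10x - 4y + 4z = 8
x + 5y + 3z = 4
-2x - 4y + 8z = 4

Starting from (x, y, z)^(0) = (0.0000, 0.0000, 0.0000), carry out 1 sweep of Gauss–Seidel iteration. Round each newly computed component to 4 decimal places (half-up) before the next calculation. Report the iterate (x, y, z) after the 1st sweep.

Iteration 1:
  x = (8 - (-4)·0.0000 - (4)·0.0000) / (10) = 0.8000
  y = (4 - (1)·0.8000 - (3)·0.0000) / (5) = 0.6400
  z = (4 - (-2)·0.8000 - (-4)·0.6400) / (8) = 1.0200

(0.8000, 0.6400, 1.0200)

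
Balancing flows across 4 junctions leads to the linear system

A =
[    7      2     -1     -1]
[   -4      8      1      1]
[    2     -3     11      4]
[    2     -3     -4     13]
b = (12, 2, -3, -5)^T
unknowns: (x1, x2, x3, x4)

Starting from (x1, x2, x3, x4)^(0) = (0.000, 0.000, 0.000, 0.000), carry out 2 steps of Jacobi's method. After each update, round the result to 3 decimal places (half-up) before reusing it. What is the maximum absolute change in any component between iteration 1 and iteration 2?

Iteration 1:
  x1 = (12 - (2)·0.000 - (-1)·0.000 - (-1)·0.000) / (7) = 1.714
  x2 = (2 - (-4)·0.000 - (1)·0.000 - (1)·0.000) / (8) = 0.250
  x3 = (-3 - (2)·0.000 - (-3)·0.000 - (4)·0.000) / (11) = -0.273
  x4 = (-5 - (2)·0.000 - (-3)·0.000 - (-4)·0.000) / (13) = -0.385
Iteration 2:
  x1 = (12 - (2)·0.250 - (-1)·-0.273 - (-1)·-0.385) / (7) = 1.549
  x2 = (2 - (-4)·1.714 - (1)·-0.273 - (1)·-0.385) / (8) = 1.189
  x3 = (-3 - (2)·1.714 - (-3)·0.250 - (4)·-0.385) / (11) = -0.376
  x4 = (-5 - (2)·1.714 - (-3)·0.250 - (-4)·-0.273) / (13) = -0.675
Change: (-0.165, 0.939, -0.103, -0.290) → max |·| = 0.939

0.939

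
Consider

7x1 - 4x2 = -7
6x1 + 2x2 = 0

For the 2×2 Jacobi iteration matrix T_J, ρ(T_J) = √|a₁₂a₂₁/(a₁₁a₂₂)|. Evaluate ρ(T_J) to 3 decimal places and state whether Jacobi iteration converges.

1.309

a₁₂a₂₁/(a₁₁a₂₂) = (-4)·(6) / ((7)·(2)) = -1.714286
ρ = √|-1.714286| = √1.714286 = 1.309
ρ > 1, so Jacobi diverges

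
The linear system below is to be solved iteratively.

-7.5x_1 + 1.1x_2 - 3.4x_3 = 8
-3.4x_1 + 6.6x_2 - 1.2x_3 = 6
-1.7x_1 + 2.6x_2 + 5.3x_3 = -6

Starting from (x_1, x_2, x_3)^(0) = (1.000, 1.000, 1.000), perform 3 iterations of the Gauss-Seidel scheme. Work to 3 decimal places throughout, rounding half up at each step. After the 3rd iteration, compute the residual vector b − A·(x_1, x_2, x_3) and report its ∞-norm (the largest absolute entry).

Iteration 1:
  x_1 = (8 - (1.1)·1.000 - (-3.4)·1.000) / (-7.5) = -1.373
  x_2 = (6 - (-3.4)·-1.373 - (-1.2)·1.000) / (6.6) = 0.384
  x_3 = (-6 - (-1.7)·-1.373 - (2.6)·0.384) / (5.3) = -1.761
Iteration 2:
  x_1 = (8 - (1.1)·0.384 - (-3.4)·-1.761) / (-7.5) = -0.212
  x_2 = (6 - (-3.4)·-0.212 - (-1.2)·-1.761) / (6.6) = 0.480
  x_3 = (-6 - (-1.7)·-0.212 - (2.6)·0.480) / (5.3) = -1.436
Iteration 3:
  x_1 = (8 - (1.1)·0.480 - (-3.4)·-1.436) / (-7.5) = -0.345
  x_2 = (6 - (-3.4)·-0.345 - (-1.2)·-1.436) / (6.6) = 0.470
  x_3 = (-6 - (-1.7)·-0.345 - (2.6)·0.470) / (5.3) = -1.473
Residual b − A·x = (-0.113, -0.043, -0.002); ∞-norm = 0.113

0.113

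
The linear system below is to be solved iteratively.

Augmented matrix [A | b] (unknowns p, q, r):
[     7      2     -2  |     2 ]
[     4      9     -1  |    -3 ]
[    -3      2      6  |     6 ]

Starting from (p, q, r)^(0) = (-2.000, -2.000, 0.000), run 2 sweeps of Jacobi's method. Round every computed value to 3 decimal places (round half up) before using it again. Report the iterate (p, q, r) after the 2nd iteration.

Iteration 1:
  p = (2 - (2)·-2.000 - (-2)·0.000) / (7) = 0.857
  q = (-3 - (4)·-2.000 - (-1)·0.000) / (9) = 0.556
  r = (6 - (-3)·-2.000 - (2)·-2.000) / (6) = 0.667
Iteration 2:
  p = (2 - (2)·0.556 - (-2)·0.667) / (7) = 0.317
  q = (-3 - (4)·0.857 - (-1)·0.667) / (9) = -0.640
  r = (6 - (-3)·0.857 - (2)·0.556) / (6) = 1.243

(0.317, -0.640, 1.243)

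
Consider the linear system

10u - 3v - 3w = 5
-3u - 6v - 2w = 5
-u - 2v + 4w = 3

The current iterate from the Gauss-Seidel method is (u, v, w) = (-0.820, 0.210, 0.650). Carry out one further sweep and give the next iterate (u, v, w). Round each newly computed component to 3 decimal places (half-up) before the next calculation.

(0.758, -1.429, 0.225)

One sweep:
  u = (5 - (-3)·0.210 - (-3)·0.650) / (10) = 0.758
  v = (5 - (-3)·0.758 - (-2)·0.650) / (-6) = -1.429
  w = (3 - (-1)·0.758 - (-2)·-1.429) / (4) = 0.225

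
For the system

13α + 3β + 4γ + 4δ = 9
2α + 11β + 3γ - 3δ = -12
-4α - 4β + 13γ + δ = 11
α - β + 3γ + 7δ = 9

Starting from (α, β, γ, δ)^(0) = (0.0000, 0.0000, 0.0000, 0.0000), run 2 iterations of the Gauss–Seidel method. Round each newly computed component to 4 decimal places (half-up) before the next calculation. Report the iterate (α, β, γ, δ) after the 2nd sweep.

(0.5410, -1.1798, 0.5943, 0.7852)

Iteration 1:
  α = (9 - (3)·0.0000 - (4)·0.0000 - (4)·0.0000) / (13) = 0.6923
  β = (-12 - (2)·0.6923 - (3)·0.0000 - (-3)·0.0000) / (11) = -1.2168
  γ = (11 - (-4)·0.6923 - (-4)·-1.2168 - (1)·0.0000) / (13) = 0.6848
  δ = (9 - (1)·0.6923 - (-1)·-1.2168 - (3)·0.6848) / (7) = 0.7195
Iteration 2:
  α = (9 - (3)·-1.2168 - (4)·0.6848 - (4)·0.7195) / (13) = 0.5410
  β = (-12 - (2)·0.5410 - (3)·0.6848 - (-3)·0.7195) / (11) = -1.1798
  γ = (11 - (-4)·0.5410 - (-4)·-1.1798 - (1)·0.7195) / (13) = 0.5943
  δ = (9 - (1)·0.5410 - (-1)·-1.1798 - (3)·0.5943) / (7) = 0.7852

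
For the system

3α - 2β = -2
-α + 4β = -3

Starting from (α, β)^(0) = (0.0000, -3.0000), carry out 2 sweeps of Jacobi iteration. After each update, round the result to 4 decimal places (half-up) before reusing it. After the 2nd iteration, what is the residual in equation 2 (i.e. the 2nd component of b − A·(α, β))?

Iteration 1:
  α = (-2 - (-2)·-3.0000) / (3) = -2.6667
  β = (-3 - (-1)·0.0000) / (4) = -0.7500
Iteration 2:
  α = (-2 - (-2)·-0.7500) / (3) = -1.1667
  β = (-3 - (-1)·-2.6667) / (4) = -1.4167
Residual b − A·x = (-1.3333, 1.5001)

1.5001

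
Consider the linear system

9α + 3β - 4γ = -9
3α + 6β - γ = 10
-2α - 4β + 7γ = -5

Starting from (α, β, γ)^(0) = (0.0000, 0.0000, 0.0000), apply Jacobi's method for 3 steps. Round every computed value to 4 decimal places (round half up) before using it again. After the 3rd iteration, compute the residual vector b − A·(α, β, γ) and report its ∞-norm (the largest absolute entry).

2.5292

Iteration 1:
  α = (-9 - (3)·0.0000 - (-4)·0.0000) / (9) = -1.0000
  β = (10 - (3)·0.0000 - (-1)·0.0000) / (6) = 1.6667
  γ = (-5 - (-2)·0.0000 - (-4)·0.0000) / (7) = -0.7143
Iteration 2:
  α = (-9 - (3)·1.6667 - (-4)·-0.7143) / (9) = -1.8730
  β = (10 - (3)·-1.0000 - (-1)·-0.7143) / (6) = 2.0476
  γ = (-5 - (-2)·-1.0000 - (-4)·1.6667) / (7) = -0.0476
Iteration 3:
  α = (-9 - (3)·2.0476 - (-4)·-0.0476) / (9) = -1.7037
  β = (10 - (3)·-1.8730 - (-1)·-0.0476) / (6) = 2.5952
  γ = (-5 - (-2)·-1.8730 - (-4)·2.0476) / (7) = -0.0794
Residual b − A·x = (-1.7699, -0.5395, 2.5292); ∞-norm = 2.5292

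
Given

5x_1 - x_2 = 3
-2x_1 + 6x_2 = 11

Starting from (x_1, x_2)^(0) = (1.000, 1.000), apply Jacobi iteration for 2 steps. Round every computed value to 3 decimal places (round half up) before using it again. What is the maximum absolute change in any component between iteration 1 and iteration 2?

Iteration 1:
  x_1 = (3 - (-1)·1.000) / (5) = 0.800
  x_2 = (11 - (-2)·1.000) / (6) = 2.167
Iteration 2:
  x_1 = (3 - (-1)·2.167) / (5) = 1.033
  x_2 = (11 - (-2)·0.800) / (6) = 2.100
Change: (0.233, -0.067) → max |·| = 0.233

0.233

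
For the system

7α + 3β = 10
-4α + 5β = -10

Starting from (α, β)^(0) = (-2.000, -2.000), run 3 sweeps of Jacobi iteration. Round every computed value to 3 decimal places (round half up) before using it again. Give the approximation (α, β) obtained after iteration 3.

Iteration 1:
  α = (10 - (3)·-2.000) / (7) = 2.286
  β = (-10 - (-4)·-2.000) / (5) = -3.600
Iteration 2:
  α = (10 - (3)·-3.600) / (7) = 2.971
  β = (-10 - (-4)·2.286) / (5) = -0.171
Iteration 3:
  α = (10 - (3)·-0.171) / (7) = 1.502
  β = (-10 - (-4)·2.971) / (5) = 0.377

(1.502, 0.377)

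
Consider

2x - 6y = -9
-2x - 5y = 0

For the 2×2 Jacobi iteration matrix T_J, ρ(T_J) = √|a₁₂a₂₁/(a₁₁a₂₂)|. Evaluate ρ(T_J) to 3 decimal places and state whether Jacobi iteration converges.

a₁₂a₂₁/(a₁₁a₂₂) = (-6)·(-2) / ((2)·(-5)) = -1.200000
ρ = √|-1.200000| = √1.200000 = 1.095
ρ > 1, so Jacobi diverges

1.095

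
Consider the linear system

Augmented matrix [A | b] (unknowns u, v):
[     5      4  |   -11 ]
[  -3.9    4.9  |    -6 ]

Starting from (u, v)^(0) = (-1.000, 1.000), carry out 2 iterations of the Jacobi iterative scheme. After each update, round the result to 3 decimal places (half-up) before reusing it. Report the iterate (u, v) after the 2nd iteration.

Iteration 1:
  u = (-11 - (4)·1.000) / (5) = -3.000
  v = (-6 - (-3.9)·-1.000) / (4.9) = -2.020
Iteration 2:
  u = (-11 - (4)·-2.020) / (5) = -0.584
  v = (-6 - (-3.9)·-3.000) / (4.9) = -3.612

(-0.584, -3.612)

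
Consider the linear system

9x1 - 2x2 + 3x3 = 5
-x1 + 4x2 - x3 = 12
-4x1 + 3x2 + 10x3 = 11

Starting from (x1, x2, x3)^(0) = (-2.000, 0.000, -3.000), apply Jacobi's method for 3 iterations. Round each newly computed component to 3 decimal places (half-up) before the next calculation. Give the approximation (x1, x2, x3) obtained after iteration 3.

(0.926, 3.510, 0.398)

Iteration 1:
  x1 = (5 - (-2)·0.000 - (3)·-3.000) / (9) = 1.556
  x2 = (12 - (-1)·-2.000 - (-1)·-3.000) / (4) = 1.750
  x3 = (11 - (-4)·-2.000 - (3)·0.000) / (10) = 0.300
Iteration 2:
  x1 = (5 - (-2)·1.750 - (3)·0.300) / (9) = 0.844
  x2 = (12 - (-1)·1.556 - (-1)·0.300) / (4) = 3.464
  x3 = (11 - (-4)·1.556 - (3)·1.750) / (10) = 1.197
Iteration 3:
  x1 = (5 - (-2)·3.464 - (3)·1.197) / (9) = 0.926
  x2 = (12 - (-1)·0.844 - (-1)·1.197) / (4) = 3.510
  x3 = (11 - (-4)·0.844 - (3)·3.464) / (10) = 0.398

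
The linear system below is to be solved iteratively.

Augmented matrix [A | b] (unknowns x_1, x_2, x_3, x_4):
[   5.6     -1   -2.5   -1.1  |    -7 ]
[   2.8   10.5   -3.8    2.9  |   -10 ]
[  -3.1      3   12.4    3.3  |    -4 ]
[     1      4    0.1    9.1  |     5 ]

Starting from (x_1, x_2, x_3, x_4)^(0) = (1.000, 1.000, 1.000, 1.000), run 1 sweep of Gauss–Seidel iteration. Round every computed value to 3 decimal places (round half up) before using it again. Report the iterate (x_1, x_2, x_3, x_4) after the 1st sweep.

(-0.429, -0.752, -0.514, 0.933)

Iteration 1:
  x_1 = (-7 - (-1)·1.000 - (-2.5)·1.000 - (-1.1)·1.000) / (5.6) = -0.429
  x_2 = (-10 - (2.8)·-0.429 - (-3.8)·1.000 - (2.9)·1.000) / (10.5) = -0.752
  x_3 = (-4 - (-3.1)·-0.429 - (3)·-0.752 - (3.3)·1.000) / (12.4) = -0.514
  x_4 = (5 - (1)·-0.429 - (4)·-0.752 - (0.1)·-0.514) / (9.1) = 0.933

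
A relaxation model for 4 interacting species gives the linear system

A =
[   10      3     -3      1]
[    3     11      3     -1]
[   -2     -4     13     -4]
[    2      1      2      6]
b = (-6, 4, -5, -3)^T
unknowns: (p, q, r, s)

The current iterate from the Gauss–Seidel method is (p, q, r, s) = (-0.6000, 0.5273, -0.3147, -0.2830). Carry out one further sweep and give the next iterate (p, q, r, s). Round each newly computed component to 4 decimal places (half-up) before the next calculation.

One sweep:
  p = (-6 - (3)·0.5273 - (-3)·-0.3147 - (1)·-0.2830) / (10) = -0.8243
  q = (4 - (3)·-0.8243 - (3)·-0.3147 - (-1)·-0.2830) / (11) = 0.6485
  r = (-5 - (-2)·-0.8243 - (-4)·0.6485 - (-4)·-0.2830) / (13) = -0.3990
  s = (-3 - (2)·-0.8243 - (1)·0.6485 - (2)·-0.3990) / (6) = -0.2003

(-0.8243, 0.6485, -0.3990, -0.2003)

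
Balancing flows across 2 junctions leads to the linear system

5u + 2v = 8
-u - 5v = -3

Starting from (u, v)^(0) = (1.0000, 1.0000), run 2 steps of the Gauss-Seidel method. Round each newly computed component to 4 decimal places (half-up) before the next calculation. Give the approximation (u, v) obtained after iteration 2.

Iteration 1:
  u = (8 - (2)·1.0000) / (5) = 1.2000
  v = (-3 - (-1)·1.2000) / (-5) = 0.3600
Iteration 2:
  u = (8 - (2)·0.3600) / (5) = 1.4560
  v = (-3 - (-1)·1.4560) / (-5) = 0.3088

(1.4560, 0.3088)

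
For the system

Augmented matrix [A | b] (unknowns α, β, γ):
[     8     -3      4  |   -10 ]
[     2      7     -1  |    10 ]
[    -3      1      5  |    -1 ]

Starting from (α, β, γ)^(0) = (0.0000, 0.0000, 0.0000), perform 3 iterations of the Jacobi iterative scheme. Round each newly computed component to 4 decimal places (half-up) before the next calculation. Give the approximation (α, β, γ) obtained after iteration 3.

Iteration 1:
  α = (-10 - (-3)·0.0000 - (4)·0.0000) / (8) = -1.2500
  β = (10 - (2)·0.0000 - (-1)·0.0000) / (7) = 1.4286
  γ = (-1 - (-3)·0.0000 - (1)·0.0000) / (5) = -0.2000
Iteration 2:
  α = (-10 - (-3)·1.4286 - (4)·-0.2000) / (8) = -0.6143
  β = (10 - (2)·-1.2500 - (-1)·-0.2000) / (7) = 1.7571
  γ = (-1 - (-3)·-1.2500 - (1)·1.4286) / (5) = -1.2357
Iteration 3:
  α = (-10 - (-3)·1.7571 - (4)·-1.2357) / (8) = 0.0268
  β = (10 - (2)·-0.6143 - (-1)·-1.2357) / (7) = 1.4276
  γ = (-1 - (-3)·-0.6143 - (1)·1.7571) / (5) = -0.9200

(0.0268, 1.4276, -0.9200)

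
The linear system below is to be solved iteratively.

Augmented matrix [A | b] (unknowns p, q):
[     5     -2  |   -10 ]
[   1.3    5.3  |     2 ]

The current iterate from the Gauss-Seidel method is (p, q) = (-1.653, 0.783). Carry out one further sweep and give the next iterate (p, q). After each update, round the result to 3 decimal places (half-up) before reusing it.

One sweep:
  p = (-10 - (-2)·0.783) / (5) = -1.687
  q = (2 - (1.3)·-1.687) / (5.3) = 0.791

(-1.687, 0.791)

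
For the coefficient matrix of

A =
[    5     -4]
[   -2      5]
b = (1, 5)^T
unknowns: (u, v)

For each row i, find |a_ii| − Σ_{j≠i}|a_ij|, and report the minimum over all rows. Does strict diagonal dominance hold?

1

row 1: |5| − (4) = 1
row 2: |5| − (2) = 3
minimum over rows = 1 → strictly diagonally dominant (convergence guaranteed)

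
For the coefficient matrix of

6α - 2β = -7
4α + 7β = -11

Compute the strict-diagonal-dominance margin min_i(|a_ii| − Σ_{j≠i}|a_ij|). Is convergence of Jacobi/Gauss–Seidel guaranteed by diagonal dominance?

row 1: |6| − (2) = 4
row 2: |7| − (4) = 3
minimum over rows = 3 → strictly diagonally dominant (convergence guaranteed)

3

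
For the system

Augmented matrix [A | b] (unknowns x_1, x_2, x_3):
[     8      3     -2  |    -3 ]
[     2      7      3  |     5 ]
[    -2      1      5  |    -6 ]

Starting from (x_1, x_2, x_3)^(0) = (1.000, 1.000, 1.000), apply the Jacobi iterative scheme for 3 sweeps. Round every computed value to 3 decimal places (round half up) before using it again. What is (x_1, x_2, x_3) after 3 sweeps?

(-1.207, 1.493, -1.707)

Iteration 1:
  x_1 = (-3 - (3)·1.000 - (-2)·1.000) / (8) = -0.500
  x_2 = (5 - (2)·1.000 - (3)·1.000) / (7) = 0.000
  x_3 = (-6 - (-2)·1.000 - (1)·1.000) / (5) = -1.000
Iteration 2:
  x_1 = (-3 - (3)·0.000 - (-2)·-1.000) / (8) = -0.625
  x_2 = (5 - (2)·-0.500 - (3)·-1.000) / (7) = 1.286
  x_3 = (-6 - (-2)·-0.500 - (1)·0.000) / (5) = -1.400
Iteration 3:
  x_1 = (-3 - (3)·1.286 - (-2)·-1.400) / (8) = -1.207
  x_2 = (5 - (2)·-0.625 - (3)·-1.400) / (7) = 1.493
  x_3 = (-6 - (-2)·-0.625 - (1)·1.286) / (5) = -1.707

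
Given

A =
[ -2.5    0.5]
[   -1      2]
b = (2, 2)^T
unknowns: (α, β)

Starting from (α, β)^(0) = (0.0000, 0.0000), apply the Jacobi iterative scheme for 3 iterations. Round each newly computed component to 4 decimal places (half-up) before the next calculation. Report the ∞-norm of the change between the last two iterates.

0.1000

Iteration 1:
  α = (2 - (0.5)·0.0000) / (-2.5) = -0.8000
  β = (2 - (-1)·0.0000) / (2) = 1.0000
Iteration 2:
  α = (2 - (0.5)·1.0000) / (-2.5) = -0.6000
  β = (2 - (-1)·-0.8000) / (2) = 0.6000
Iteration 3:
  α = (2 - (0.5)·0.6000) / (-2.5) = -0.6800
  β = (2 - (-1)·-0.6000) / (2) = 0.7000
Change: (-0.0800, 0.1000) → max |·| = 0.1000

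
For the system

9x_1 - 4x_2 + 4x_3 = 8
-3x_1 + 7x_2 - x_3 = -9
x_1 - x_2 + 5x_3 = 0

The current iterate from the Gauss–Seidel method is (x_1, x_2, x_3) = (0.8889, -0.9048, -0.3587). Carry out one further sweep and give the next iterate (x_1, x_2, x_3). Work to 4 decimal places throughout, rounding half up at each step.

One sweep:
  x_1 = (8 - (-4)·-0.9048 - (4)·-0.3587) / (9) = 0.6462
  x_2 = (-9 - (-3)·0.6462 - (-1)·-0.3587) / (7) = -1.0600
  x_3 = (0 - (1)·0.6462 - (-1)·-1.0600) / (5) = -0.3412

(0.6462, -1.0600, -0.3412)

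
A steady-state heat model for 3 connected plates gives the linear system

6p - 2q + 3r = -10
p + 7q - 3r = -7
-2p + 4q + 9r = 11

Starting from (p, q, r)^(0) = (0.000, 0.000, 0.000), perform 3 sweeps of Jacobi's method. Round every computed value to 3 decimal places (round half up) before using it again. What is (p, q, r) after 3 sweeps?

(-2.394, -0.072, 0.748)

Iteration 1:
  p = (-10 - (-2)·0.000 - (3)·0.000) / (6) = -1.667
  q = (-7 - (1)·0.000 - (-3)·0.000) / (7) = -1.000
  r = (11 - (-2)·0.000 - (4)·0.000) / (9) = 1.222
Iteration 2:
  p = (-10 - (-2)·-1.000 - (3)·1.222) / (6) = -2.611
  q = (-7 - (1)·-1.667 - (-3)·1.222) / (7) = -0.238
  r = (11 - (-2)·-1.667 - (4)·-1.000) / (9) = 1.296
Iteration 3:
  p = (-10 - (-2)·-0.238 - (3)·1.296) / (6) = -2.394
  q = (-7 - (1)·-2.611 - (-3)·1.296) / (7) = -0.072
  r = (11 - (-2)·-2.611 - (4)·-0.238) / (9) = 0.748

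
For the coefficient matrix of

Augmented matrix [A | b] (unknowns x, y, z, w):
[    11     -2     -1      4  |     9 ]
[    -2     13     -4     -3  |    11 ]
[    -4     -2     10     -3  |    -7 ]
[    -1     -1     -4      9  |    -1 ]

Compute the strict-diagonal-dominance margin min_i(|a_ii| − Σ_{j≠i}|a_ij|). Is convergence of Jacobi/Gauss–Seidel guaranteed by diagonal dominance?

row 1: |11| − (2+1+4) = 4
row 2: |13| − (2+4+3) = 4
row 3: |10| − (4+2+3) = 1
row 4: |9| − (1+1+4) = 3
minimum over rows = 1 → strictly diagonally dominant (convergence guaranteed)

1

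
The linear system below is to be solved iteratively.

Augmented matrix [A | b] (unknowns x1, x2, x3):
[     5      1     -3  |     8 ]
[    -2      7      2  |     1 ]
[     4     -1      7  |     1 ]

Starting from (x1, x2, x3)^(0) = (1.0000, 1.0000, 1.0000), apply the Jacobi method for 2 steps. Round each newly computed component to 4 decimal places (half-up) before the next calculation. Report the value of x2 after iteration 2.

0.7959

Iteration 1:
  x1 = (8 - (1)·1.0000 - (-3)·1.0000) / (5) = 2.0000
  x2 = (1 - (-2)·1.0000 - (2)·1.0000) / (7) = 0.1429
  x3 = (1 - (4)·1.0000 - (-1)·1.0000) / (7) = -0.2857
Iteration 2:
  x1 = (8 - (1)·0.1429 - (-3)·-0.2857) / (5) = 1.4000
  x2 = (1 - (-2)·2.0000 - (2)·-0.2857) / (7) = 0.7959
  x3 = (1 - (4)·2.0000 - (-1)·0.1429) / (7) = -0.9796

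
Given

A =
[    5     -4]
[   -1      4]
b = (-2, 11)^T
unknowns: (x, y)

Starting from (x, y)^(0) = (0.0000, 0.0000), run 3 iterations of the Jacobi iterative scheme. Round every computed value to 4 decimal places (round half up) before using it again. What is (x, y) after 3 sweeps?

(1.7200, 3.2000)

Iteration 1:
  x = (-2 - (-4)·0.0000) / (5) = -0.4000
  y = (11 - (-1)·0.0000) / (4) = 2.7500
Iteration 2:
  x = (-2 - (-4)·2.7500) / (5) = 1.8000
  y = (11 - (-1)·-0.4000) / (4) = 2.6500
Iteration 3:
  x = (-2 - (-4)·2.6500) / (5) = 1.7200
  y = (11 - (-1)·1.8000) / (4) = 3.2000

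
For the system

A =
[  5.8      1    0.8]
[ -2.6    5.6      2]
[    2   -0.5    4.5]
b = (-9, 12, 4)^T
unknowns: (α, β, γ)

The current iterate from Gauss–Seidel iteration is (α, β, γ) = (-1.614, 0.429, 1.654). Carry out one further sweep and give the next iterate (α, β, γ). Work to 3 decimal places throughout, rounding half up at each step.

(-1.854, 0.691, 1.790)

One sweep:
  α = (-9 - (1)·0.429 - (0.8)·1.654) / (5.8) = -1.854
  β = (12 - (-2.6)·-1.854 - (2)·1.654) / (5.6) = 0.691
  γ = (4 - (2)·-1.854 - (-0.5)·0.691) / (4.5) = 1.790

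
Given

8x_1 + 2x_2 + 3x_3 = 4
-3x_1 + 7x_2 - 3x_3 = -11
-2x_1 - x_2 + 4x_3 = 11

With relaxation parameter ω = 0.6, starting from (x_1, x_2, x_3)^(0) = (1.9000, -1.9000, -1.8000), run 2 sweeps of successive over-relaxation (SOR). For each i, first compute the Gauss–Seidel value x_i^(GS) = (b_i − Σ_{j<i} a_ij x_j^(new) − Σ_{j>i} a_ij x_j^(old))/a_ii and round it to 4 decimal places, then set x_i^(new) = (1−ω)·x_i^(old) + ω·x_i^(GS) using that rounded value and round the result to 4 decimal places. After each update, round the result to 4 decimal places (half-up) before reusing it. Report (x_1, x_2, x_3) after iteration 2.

Iteration 1:
  x_1: GS value = (4 - (2)·-1.9000 - (3)·-1.8000) / (8) = 1.6500;  x_1 ← (1−ω)·1.9000 + ω·1.6500 = 1.7500
  x_2: GS value = (-11 - (-3)·1.7500 - (-3)·-1.8000) / (7) = -1.5929;  x_2 ← (1−ω)·-1.9000 + ω·-1.5929 = -1.7157
  x_3: GS value = (11 - (-2)·1.7500 - (-1)·-1.7157) / (4) = 3.1961;  x_3 ← (1−ω)·-1.8000 + ω·3.1961 = 1.1977
Iteration 2:
  x_1: GS value = (4 - (2)·-1.7157 - (3)·1.1977) / (8) = 0.4798;  x_1 ← (1−ω)·1.7500 + ω·0.4798 = 0.9879
  x_2: GS value = (-11 - (-3)·0.9879 - (-3)·1.1977) / (7) = -0.6347;  x_2 ← (1−ω)·-1.7157 + ω·-0.6347 = -1.0671
  x_3: GS value = (11 - (-2)·0.9879 - (-1)·-1.0671) / (4) = 2.9772;  x_3 ← (1−ω)·1.1977 + ω·2.9772 = 2.2654

(0.9879, -1.0671, 2.2654)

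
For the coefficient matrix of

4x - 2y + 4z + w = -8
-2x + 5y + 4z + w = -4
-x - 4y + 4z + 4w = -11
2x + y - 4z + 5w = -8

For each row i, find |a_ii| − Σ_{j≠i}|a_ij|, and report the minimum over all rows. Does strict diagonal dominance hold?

-5

row 1: |4| − (2+4+1) = -3
row 2: |5| − (2+4+1) = -2
row 3: |4| − (1+4+4) = -5
row 4: |5| − (2+1+4) = -2
minimum over rows = -5 → not strictly diagonally dominant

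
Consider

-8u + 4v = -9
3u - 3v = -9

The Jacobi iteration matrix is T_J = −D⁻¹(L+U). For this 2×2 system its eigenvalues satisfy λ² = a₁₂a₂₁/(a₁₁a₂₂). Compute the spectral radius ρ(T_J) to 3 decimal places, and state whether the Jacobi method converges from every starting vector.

0.707

a₁₂a₂₁/(a₁₁a₂₂) = (4)·(3) / ((-8)·(-3)) = 0.500000
ρ = √|0.500000| = √0.500000 = 0.707
ρ < 1, so Jacobi converges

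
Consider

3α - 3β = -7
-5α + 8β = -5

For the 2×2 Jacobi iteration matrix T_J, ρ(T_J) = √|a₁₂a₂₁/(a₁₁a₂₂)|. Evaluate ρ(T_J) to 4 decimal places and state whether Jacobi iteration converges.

a₁₂a₂₁/(a₁₁a₂₂) = (-3)·(-5) / ((3)·(8)) = 0.625000
ρ = √|0.625000| = √0.625000 = 0.7906
ρ < 1, so Jacobi converges

0.7906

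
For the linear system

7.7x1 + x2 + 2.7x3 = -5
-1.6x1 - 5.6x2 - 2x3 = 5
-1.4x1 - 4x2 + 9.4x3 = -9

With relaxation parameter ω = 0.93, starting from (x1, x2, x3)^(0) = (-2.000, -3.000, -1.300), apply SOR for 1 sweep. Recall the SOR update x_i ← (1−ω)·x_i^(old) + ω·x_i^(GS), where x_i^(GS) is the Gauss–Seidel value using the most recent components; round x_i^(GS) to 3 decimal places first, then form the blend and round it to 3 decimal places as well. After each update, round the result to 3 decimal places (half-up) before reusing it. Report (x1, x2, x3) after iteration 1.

(0.042, -0.620, -1.221)

Iteration 1:
  x1: GS value = (-5 - (1)·-3.000 - (2.7)·-1.300) / (7.7) = 0.196;  x1 ← (1−ω)·-2.000 + ω·0.196 = 0.042
  x2: GS value = (5 - (-1.6)·0.042 - (-2)·-1.300) / (-5.6) = -0.441;  x2 ← (1−ω)·-3.000 + ω·-0.441 = -0.620
  x3: GS value = (-9 - (-1.4)·0.042 - (-4)·-0.620) / (9.4) = -1.215;  x3 ← (1−ω)·-1.300 + ω·-1.215 = -1.221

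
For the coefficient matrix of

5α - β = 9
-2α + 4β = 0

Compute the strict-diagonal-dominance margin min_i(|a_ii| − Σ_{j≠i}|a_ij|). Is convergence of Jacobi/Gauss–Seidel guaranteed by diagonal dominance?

2

row 1: |5| − (1) = 4
row 2: |4| − (2) = 2
minimum over rows = 2 → strictly diagonally dominant (convergence guaranteed)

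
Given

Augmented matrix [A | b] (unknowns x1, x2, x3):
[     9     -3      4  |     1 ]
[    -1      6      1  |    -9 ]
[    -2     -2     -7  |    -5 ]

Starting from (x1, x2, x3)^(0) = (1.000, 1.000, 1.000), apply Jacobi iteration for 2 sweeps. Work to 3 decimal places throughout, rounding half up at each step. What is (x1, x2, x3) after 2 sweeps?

Iteration 1:
  x1 = (1 - (-3)·1.000 - (4)·1.000) / (9) = 0.000
  x2 = (-9 - (-1)·1.000 - (1)·1.000) / (6) = -1.500
  x3 = (-5 - (-2)·1.000 - (-2)·1.000) / (-7) = 0.143
Iteration 2:
  x1 = (1 - (-3)·-1.500 - (4)·0.143) / (9) = -0.452
  x2 = (-9 - (-1)·0.000 - (1)·0.143) / (6) = -1.524
  x3 = (-5 - (-2)·0.000 - (-2)·-1.500) / (-7) = 1.143

(-0.452, -1.524, 1.143)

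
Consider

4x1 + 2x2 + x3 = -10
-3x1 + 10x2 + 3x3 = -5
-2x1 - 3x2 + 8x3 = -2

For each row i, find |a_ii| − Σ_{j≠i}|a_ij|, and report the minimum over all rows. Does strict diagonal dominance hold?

row 1: |4| − (2+1) = 1
row 2: |10| − (3+3) = 4
row 3: |8| − (2+3) = 3
minimum over rows = 1 → strictly diagonally dominant (convergence guaranteed)

1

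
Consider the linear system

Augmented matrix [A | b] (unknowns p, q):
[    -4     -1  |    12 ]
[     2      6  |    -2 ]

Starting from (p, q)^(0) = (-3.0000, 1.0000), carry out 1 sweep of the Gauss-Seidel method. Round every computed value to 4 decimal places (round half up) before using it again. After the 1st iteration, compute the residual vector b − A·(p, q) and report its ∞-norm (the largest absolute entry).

0.2500

Iteration 1:
  p = (12 - (-1)·1.0000) / (-4) = -3.2500
  q = (-2 - (2)·-3.2500) / (6) = 0.7500
Residual b − A·x = (-0.2500, 0.0000); ∞-norm = 0.2500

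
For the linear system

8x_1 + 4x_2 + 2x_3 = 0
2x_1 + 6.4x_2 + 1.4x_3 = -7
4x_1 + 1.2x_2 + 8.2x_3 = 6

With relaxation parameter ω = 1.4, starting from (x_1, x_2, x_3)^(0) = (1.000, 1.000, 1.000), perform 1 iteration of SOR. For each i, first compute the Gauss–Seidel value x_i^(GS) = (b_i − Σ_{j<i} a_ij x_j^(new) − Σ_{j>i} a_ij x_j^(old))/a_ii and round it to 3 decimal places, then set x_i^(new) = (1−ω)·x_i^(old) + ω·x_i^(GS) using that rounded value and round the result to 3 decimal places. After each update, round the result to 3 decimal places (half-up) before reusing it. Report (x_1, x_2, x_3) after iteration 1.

Iteration 1:
  x_1: GS value = (0 - (4)·1.000 - (2)·1.000) / (8) = -0.750;  x_1 ← (1−ω)·1.000 + ω·-0.750 = -1.450
  x_2: GS value = (-7 - (2)·-1.450 - (1.4)·1.000) / (6.4) = -0.859;  x_2 ← (1−ω)·1.000 + ω·-0.859 = -1.603
  x_3: GS value = (6 - (4)·-1.450 - (1.2)·-1.603) / (8.2) = 1.674;  x_3 ← (1−ω)·1.000 + ω·1.674 = 1.944

(-1.450, -1.603, 1.944)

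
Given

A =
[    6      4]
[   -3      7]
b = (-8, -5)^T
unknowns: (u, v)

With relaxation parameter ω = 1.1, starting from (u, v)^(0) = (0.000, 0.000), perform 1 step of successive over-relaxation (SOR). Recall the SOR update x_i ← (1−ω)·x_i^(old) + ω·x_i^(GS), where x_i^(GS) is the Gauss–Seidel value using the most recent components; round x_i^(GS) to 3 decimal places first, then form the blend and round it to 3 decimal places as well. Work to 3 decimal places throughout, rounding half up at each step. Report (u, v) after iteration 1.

(-1.466, -1.477)

Iteration 1:
  u: GS value = (-8 - (4)·0.000) / (6) = -1.333;  u ← (1−ω)·0.000 + ω·-1.333 = -1.466
  v: GS value = (-5 - (-3)·-1.466) / (7) = -1.343;  v ← (1−ω)·0.000 + ω·-1.343 = -1.477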